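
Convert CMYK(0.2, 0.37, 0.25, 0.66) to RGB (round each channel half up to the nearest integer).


R = 255 × (1-C) × (1-K) = 255 × 0.80 × 0.34 = 69.36 → 69
G = 255 × (1-M) × (1-K) = 255 × 0.63 × 0.34 = 54.621 → 55
B = 255 × (1-Y) × (1-K) = 255 × 0.75 × 0.34 = 65.025 → 65
= RGB(69, 55, 65)


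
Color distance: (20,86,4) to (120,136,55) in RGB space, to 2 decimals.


d = √[(R₁-R₂)² + (G₁-G₂)² + (B₁-B₂)²]
d = √[(20-120)² + (86-136)² + (4-55)²]
d = √[10000 + 2500 + 2601]
d = √15101
d ≈ 122.89


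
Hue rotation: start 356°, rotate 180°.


New hue = (H + rotation) mod 360
New hue = (356 + 180) mod 360
= 536 mod 360
= 176°


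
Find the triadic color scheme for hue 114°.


Triadic: equally spaced at 120° intervals
H1 = 114°
H2 = (114 + 120) mod 360 = 234°
H3 = (114 + 240) mod 360 = 354°
Triadic = 114°, 234°, 354°


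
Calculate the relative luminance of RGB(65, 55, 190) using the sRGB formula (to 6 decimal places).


Linearize each channel (sRGB transfer function): c = v/255; c_lin = c/12.92 if c ≤ 0.04045, else ((c+0.055)/1.055)^2.4
  R: 65/255 ≈ 0.254902 > 0.04045 → ((0.254902+0.055)/1.055)^2.4 ≈ 0.052861
  G: 55/255 ≈ 0.215686 > 0.04045 → ((0.215686+0.055)/1.055)^2.4 ≈ 0.038204
  B: 190/255 ≈ 0.745098 > 0.04045 → ((0.745098+0.055)/1.055)^2.4 ≈ 0.514918
R_lin = 0.052861, G_lin = 0.038204, B_lin = 0.514918
L = 0.2126×R + 0.7152×G + 0.0722×B
L = 0.2126×0.052861 + 0.7152×0.038204 + 0.0722×0.514918
L ≈ 0.075739


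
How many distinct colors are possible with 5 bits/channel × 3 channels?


Total bits = 5 bits/channel × 3 channels = 15 bits
Distinct colors = 2^15
= 32,768 colors


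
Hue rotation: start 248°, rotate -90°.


New hue = (H + rotation) mod 360
New hue = (248 -90) mod 360
= 158 mod 360
= 158°


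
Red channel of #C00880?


Color: #C00880
R = C0 = 192
G = 08 = 8
B = 80 = 128
Red = 192


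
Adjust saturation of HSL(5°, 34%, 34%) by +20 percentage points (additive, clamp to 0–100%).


Original S = 34%
Adjustment = +20 percentage points
New S = 34 + (20) = 54
Clamp to [0, 100] → 54
= HSL(5°, 54%, 34%)


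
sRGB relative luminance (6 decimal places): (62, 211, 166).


Linearize each channel (sRGB transfer function): c = v/255; c_lin = c/12.92 if c ≤ 0.04045, else ((c+0.055)/1.055)^2.4
  R: 62/255 ≈ 0.243137 > 0.04045 → ((0.243137+0.055)/1.055)^2.4 ≈ 0.048172
  G: 211/255 ≈ 0.827451 > 0.04045 → ((0.827451+0.055)/1.055)^2.4 ≈ 0.651406
  B: 166/255 ≈ 0.650980 > 0.04045 → ((0.650980+0.055)/1.055)^2.4 ≈ 0.381326
R_lin = 0.048172, G_lin = 0.651406, B_lin = 0.381326
L = 0.2126×R + 0.7152×G + 0.0722×B
L = 0.2126×0.048172 + 0.7152×0.651406 + 0.0722×0.381326
L ≈ 0.503658


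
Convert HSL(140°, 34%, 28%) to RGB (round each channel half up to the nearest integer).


H=140°, S=0.34, L=0.28
C = (1-|2L-1|)×S = (1-|-0.44|)×0.34 = 0.1904
H' = H/60 = 140/60 ≈ 2.3333; X = C×(1-|H' mod 2 - 1|) ≈ 0.0635
m = L - C/2 = 0.28 - 0.0952 = 0.1848
Sector ⌊H'⌋ = 2 → (R',G',B') = (0.0, 0.1904, ≈0.0635)
RGB = ((R'+m)×255, (G'+m)×255, (B'+m)×255) = (47.124, 95.676, 63.308)
Round half up → RGB(47, 96, 63)


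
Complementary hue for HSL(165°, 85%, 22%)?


Complement = opposite side of color wheel = hue + 180°
H' = (165 + 180) mod 360 = 345°
S and L unchanged.
= HSL(345°, 85%, 22%)


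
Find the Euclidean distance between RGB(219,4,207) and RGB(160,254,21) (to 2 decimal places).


d = √[(R₁-R₂)² + (G₁-G₂)² + (B₁-B₂)²]
d = √[(219-160)² + (4-254)² + (207-21)²]
d = √[3481 + 62500 + 34596]
d = √100577
d ≈ 317.14


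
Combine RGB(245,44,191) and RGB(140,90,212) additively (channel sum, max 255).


Additive: each channel = min(255, C₁+C₂)
R: 245+140 = 385 → 255
G: 44+90 = 134 → 134
B: 191+212 = 403 → 255
= RGB(255, 134, 255)


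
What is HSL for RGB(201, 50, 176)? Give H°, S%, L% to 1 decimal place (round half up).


Normalize: R'=201/255≈0.7882, G'=50/255≈0.1961, B'=176/255≈0.6902
Max=201/255, Min=50/255, Δ=Max-Min=151/255
L = (Max+Min)/2 = (201+50)/510 = 251/510 = 0.49215… → L = 49.2%
L ≤ 0.5 → S = Δ/(Max+Min) = 151/(201+50) = 151/251 = 0.60159… → S = 60.2%
(the 1/255 factors cancel in S and H, so raw channel differences can be used)
Max is R' → H = 60 × (((G-B)/Δ) mod 6) = 60 × (((50-176)/151) mod 6)
  (-126)/151 = -0.8344…; negative, so add 6 → 5.1655…
  H = 60 × 5.1655… = 309.933…° → H = 309.9°
= HSL(309.9°, 60.2%, 49.2%)


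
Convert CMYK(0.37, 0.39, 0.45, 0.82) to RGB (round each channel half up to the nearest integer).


R = 255 × (1-C) × (1-K) = 255 × 0.63 × 0.18 = 28.917 → 29
G = 255 × (1-M) × (1-K) = 255 × 0.61 × 0.18 = 27.999 → 28
B = 255 × (1-Y) × (1-K) = 255 × 0.55 × 0.18 = 25.245 → 25
= RGB(29, 28, 25)


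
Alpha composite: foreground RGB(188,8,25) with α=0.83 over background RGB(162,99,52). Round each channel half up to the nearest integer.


C = α×F + (1-α)×B, with 1-α = 0.17
R: 0.83×188 + 0.17×162 = 156.04 + 27.54 = 183.58 → 184
G: 0.83×8 + 0.17×99 = 6.64 + 16.83 = 23.47 → 23
B: 0.83×25 + 0.17×52 = 20.75 + 8.84 = 29.59 → 30
= RGB(184, 23, 30)


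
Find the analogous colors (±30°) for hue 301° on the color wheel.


Base hue: 301°
Left analog: (301 - 30) mod 360 = 271°
Right analog: (301 + 30) mod 360 = 331°
Analogous hues = 271° and 331°


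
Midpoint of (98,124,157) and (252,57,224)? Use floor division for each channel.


Midpoint: each channel = ⌊(C₁+C₂)/2⌋
R: ⌊(98+252)/2⌋ = 175
G: ⌊(124+57)/2⌋ = 90
B: ⌊(157+224)/2⌋ = 190
= RGB(175, 90, 190)


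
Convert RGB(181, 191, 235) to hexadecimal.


R = 181 → B5 (hex)
G = 191 → BF (hex)
B = 235 → EB (hex)
Hex = #B5BFEB


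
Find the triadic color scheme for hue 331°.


Triadic: equally spaced at 120° intervals
H1 = 331°
H2 = (331 + 120) mod 360 = 91°
H3 = (331 + 240) mod 360 = 211°
Triadic = 331°, 91°, 211°


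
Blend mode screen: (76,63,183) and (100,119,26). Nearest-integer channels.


Screen: C = 255 - (255-A)×(255-B)/255, rounded to nearest integer
R: 255 - (255-76)×(255-100)/255 = 255 - 27745/255 ≈ 255 - 108.804 = 146.196 → 146
G: 255 - (255-63)×(255-119)/255 = 255 - 26112/255 ≈ 255 - 102.400 = 152.600 → 153
B: 255 - (255-183)×(255-26)/255 = 255 - 16488/255 ≈ 255 - 64.659 = 190.341 → 190
= RGB(146, 153, 190)


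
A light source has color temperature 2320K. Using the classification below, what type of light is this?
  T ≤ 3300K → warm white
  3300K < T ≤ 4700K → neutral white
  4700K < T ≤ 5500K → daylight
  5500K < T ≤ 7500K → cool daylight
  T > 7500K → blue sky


Temperature: 2320K
2320K ≤ 3300K → warm white
Classification: warm white


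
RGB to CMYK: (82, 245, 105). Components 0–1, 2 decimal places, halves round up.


R'=82/255≈0.3216, G'=245/255≈0.9608, B'=105/255≈0.4118
K = 1 - max(R',G',B') = 1 - 245/255 = 10/255 = 0.03921… → 0.04
(1-R'-K)/(1-K) simplifies to (max-R)/max with max = 245:
C = (245-82)/245 = 163/245 = 0.66530… → 0.67
M = (245-245)/245 = 0/245 = 0 → 0.00
Y = (245-105)/245 = 140/245 = 0.57142… → 0.57
= CMYK(0.67, 0.00, 0.57, 0.04)


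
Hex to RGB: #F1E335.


F1 → 241 (R)
E3 → 227 (G)
35 → 53 (B)
= RGB(241, 227, 53)


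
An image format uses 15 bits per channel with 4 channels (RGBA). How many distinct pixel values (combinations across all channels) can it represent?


Total bits = 15 bits/channel × 4 channels = 60 bits
Distinct pixel values = 2^60
= 1,152,921,504,606,846,976 pixel values


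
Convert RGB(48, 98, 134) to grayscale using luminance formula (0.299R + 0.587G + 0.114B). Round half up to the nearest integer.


Gray = 0.299×R + 0.587×G + 0.114×B
Gray = 0.299×48 + 0.587×98 + 0.114×134
Gray = 14.352 + 57.526 + 15.276
Gray = 87.154 → round half up → 87
Gray = 87


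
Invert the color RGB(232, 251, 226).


Invert: (255-R, 255-G, 255-B)
R: 255-232 = 23
G: 255-251 = 4
B: 255-226 = 29
= RGB(23, 4, 29)


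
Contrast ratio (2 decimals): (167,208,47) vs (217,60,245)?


Linearize each sRGB channel c=v/255: c/12.92 if c ≤ 0.04045 else ((c+0.055)/1.055)^2.4
L = 0.2126×R_lin + 0.7152×G_lin + 0.0722×B_lin
Color 1 (167,208,47):
  R=167: 167/255≈0.6549 > 0.04045 → ((0.6549+0.055)/1.055)^2.4 ≈ 0.38643
  G=208: 208/255≈0.8157 > 0.04045 → ((0.8157+0.055)/1.055)^2.4 ≈ 0.63076
  B=47: 47/255≈0.1843 > 0.04045 → ((0.1843+0.055)/1.055)^2.4 ≈ 0.02843
  L1 = 0.2126×0.38643 + 0.7152×0.63076 + 0.0722×0.02843 ≈ 0.53532
Color 2 (217,60,245):
  R=217: 217/255≈0.8510 > 0.04045 → ((0.8510+0.055)/1.055)^2.4 ≈ 0.69387
  G=60: 60/255≈0.2353 > 0.04045 → ((0.2353+0.055)/1.055)^2.4 ≈ 0.04519
  B=245: 245/255≈0.9608 > 0.04045 → ((0.9608+0.055)/1.055)^2.4 ≈ 0.91310
  L2 = 0.2126×0.69387 + 0.7152×0.04519 + 0.0722×0.91310 ≈ 0.24576
Lighter = 0.53532, Darker = 0.24576
Ratio = (L_lighter + 0.05) / (L_darker + 0.05)
Ratio = (0.53532 + 0.05) / (0.24576 + 0.05) = 0.58532 / 0.29576 ≈ 1.9791
Ratio ≈ 1.98:1


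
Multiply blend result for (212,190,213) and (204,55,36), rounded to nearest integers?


Multiply: C = A×B/255, rounded to nearest integer
R: 212×204/255 = 43248/255 ≈ 169.600 → 170
G: 190×55/255 = 10450/255 ≈ 40.980 → 41
B: 213×36/255 = 7668/255 ≈ 30.071 → 30
= RGB(170, 41, 30)


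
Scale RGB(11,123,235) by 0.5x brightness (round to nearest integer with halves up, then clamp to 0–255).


Multiply each channel by 0.5, round half up, clamp to [0, 255]
R: 11×0.5 = 5.5 → round → 6
G: 123×0.5 = 61.5 → round → 62
B: 235×0.5 = 117.5 → round → 118
= RGB(6, 62, 118)


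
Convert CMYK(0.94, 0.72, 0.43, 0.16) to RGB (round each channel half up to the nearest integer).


R = 255 × (1-C) × (1-K) = 255 × 0.06 × 0.84 = 12.852 → 13
G = 255 × (1-M) × (1-K) = 255 × 0.28 × 0.84 = 59.976 → 60
B = 255 × (1-Y) × (1-K) = 255 × 0.57 × 0.84 = 122.094 → 122
= RGB(13, 60, 122)


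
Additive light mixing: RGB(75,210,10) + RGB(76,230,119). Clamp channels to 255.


Additive: each channel = min(255, C₁+C₂)
R: 75+76 = 151 → 151
G: 210+230 = 440 → 255
B: 10+119 = 129 → 129
= RGB(151, 255, 129)


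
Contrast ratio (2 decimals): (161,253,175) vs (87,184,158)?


Linearize each sRGB channel c=v/255: c/12.92 if c ≤ 0.04045 else ((c+0.055)/1.055)^2.4
L = 0.2126×R_lin + 0.7152×G_lin + 0.0722×B_lin
Color 1 (161,253,175):
  R=161: 161/255≈0.6314 > 0.04045 → ((0.6314+0.055)/1.055)^2.4 ≈ 0.35640
  G=253: 253/255≈0.9922 > 0.04045 → ((0.9922+0.055)/1.055)^2.4 ≈ 0.98225
  B=175: 175/255≈0.6863 > 0.04045 → ((0.6863+0.055)/1.055)^2.4 ≈ 0.42869
  L1 = 0.2126×0.35640 + 0.7152×0.98225 + 0.0722×0.42869 ≈ 0.80923
Color 2 (87,184,158):
  R=87: 87/255≈0.3412 > 0.04045 → ((0.3412+0.055)/1.055)^2.4 ≈ 0.09531
  G=184: 184/255≈0.7216 > 0.04045 → ((0.7216+0.055)/1.055)^2.4 ≈ 0.47932
  B=158: 158/255≈0.6196 > 0.04045 → ((0.6196+0.055)/1.055)^2.4 ≈ 0.34191
  L2 = 0.2126×0.09531 + 0.7152×0.47932 + 0.0722×0.34191 ≈ 0.38776
Lighter = 0.80923, Darker = 0.38776
Ratio = (L_lighter + 0.05) / (L_darker + 0.05)
Ratio = (0.80923 + 0.05) / (0.38776 + 0.05) = 0.85923 / 0.43776 ≈ 1.9628
Ratio ≈ 1.96:1


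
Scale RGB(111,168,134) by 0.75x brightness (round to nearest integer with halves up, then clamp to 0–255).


Multiply each channel by 0.75, round half up, clamp to [0, 255]
R: 111×0.75 = 83.25 → round → 83
G: 168×0.75 = 126
B: 134×0.75 = 100.5 → round → 101
= RGB(83, 126, 101)


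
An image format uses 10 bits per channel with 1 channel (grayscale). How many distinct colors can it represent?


Total bits = 10 bits/channel × 1 channels = 10 bits
Distinct colors = 2^10
= 1,024 colors


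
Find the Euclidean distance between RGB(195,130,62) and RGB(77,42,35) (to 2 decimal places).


d = √[(R₁-R₂)² + (G₁-G₂)² + (B₁-B₂)²]
d = √[(195-77)² + (130-42)² + (62-35)²]
d = √[13924 + 7744 + 729]
d = √22397
d ≈ 149.66


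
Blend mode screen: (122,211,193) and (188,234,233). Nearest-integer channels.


Screen: C = 255 - (255-A)×(255-B)/255, rounded to nearest integer
R: 255 - (255-122)×(255-188)/255 = 255 - 8911/255 ≈ 255 - 34.945 = 220.055 → 220
G: 255 - (255-211)×(255-234)/255 = 255 - 924/255 ≈ 255 - 3.624 = 251.376 → 251
B: 255 - (255-193)×(255-233)/255 = 255 - 1364/255 ≈ 255 - 5.349 = 249.651 → 250
= RGB(220, 251, 250)


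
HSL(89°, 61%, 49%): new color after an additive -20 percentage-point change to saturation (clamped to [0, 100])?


Original S = 61%
Adjustment = -20 percentage points
New S = 61 + (-20) = 41
Clamp to [0, 100] → 41
= HSL(89°, 41%, 49%)


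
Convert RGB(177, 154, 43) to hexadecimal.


R = 177 → B1 (hex)
G = 154 → 9A (hex)
B = 43 → 2B (hex)
Hex = #B19A2B


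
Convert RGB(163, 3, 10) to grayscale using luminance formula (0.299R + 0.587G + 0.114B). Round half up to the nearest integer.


Gray = 0.299×R + 0.587×G + 0.114×B
Gray = 0.299×163 + 0.587×3 + 0.114×10
Gray = 48.737 + 1.761 + 1.140
Gray = 51.638 → round half up → 52
Gray = 52


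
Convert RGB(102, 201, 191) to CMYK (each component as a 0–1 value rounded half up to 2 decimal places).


R'=102/255≈0.4000, G'=201/255≈0.7882, B'=191/255≈0.7490
K = 1 - max(R',G',B') = 1 - 201/255 = 54/255 = 0.21176… → 0.21
(1-R'-K)/(1-K) simplifies to (max-R)/max with max = 201:
C = (201-102)/201 = 99/201 = 0.49253… → 0.49
M = (201-201)/201 = 0/201 = 0 → 0.00
Y = (201-191)/201 = 10/201 = 0.04975… → 0.05
= CMYK(0.49, 0.00, 0.05, 0.21)


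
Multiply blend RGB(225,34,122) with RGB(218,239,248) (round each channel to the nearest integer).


Multiply: C = A×B/255, rounded to nearest integer
R: 225×218/255 = 49050/255 ≈ 192.353 → 192
G: 34×239/255 = 8126/255 ≈ 31.867 → 32
B: 122×248/255 = 30256/255 ≈ 118.651 → 119
= RGB(192, 32, 119)


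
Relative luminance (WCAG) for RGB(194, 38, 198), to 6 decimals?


Linearize each channel (sRGB transfer function): c = v/255; c_lin = c/12.92 if c ≤ 0.04045, else ((c+0.055)/1.055)^2.4
  R: 194/255 ≈ 0.760784 > 0.04045 → ((0.760784+0.055)/1.055)^2.4 ≈ 0.539479
  G: 38/255 ≈ 0.149020 > 0.04045 → ((0.149020+0.055)/1.055)^2.4 ≈ 0.019382
  B: 198/255 ≈ 0.776471 > 0.04045 → ((0.776471+0.055)/1.055)^2.4 ≈ 0.564712
R_lin = 0.539479, G_lin = 0.019382, B_lin = 0.564712
L = 0.2126×R + 0.7152×G + 0.0722×B
L = 0.2126×0.539479 + 0.7152×0.019382 + 0.0722×0.564712
L ≈ 0.169328


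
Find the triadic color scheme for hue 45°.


Triadic: equally spaced at 120° intervals
H1 = 45°
H2 = (45 + 120) mod 360 = 165°
H3 = (45 + 240) mod 360 = 285°
Triadic = 45°, 165°, 285°


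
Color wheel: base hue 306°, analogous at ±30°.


Base hue: 306°
Left analog: (306 - 30) mod 360 = 276°
Right analog: (306 + 30) mod 360 = 336°
Analogous hues = 276° and 336°


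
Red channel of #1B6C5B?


Color: #1B6C5B
R = 1B = 27
G = 6C = 108
B = 5B = 91
Red = 27


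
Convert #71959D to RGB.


71 → 113 (R)
95 → 149 (G)
9D → 157 (B)
= RGB(113, 149, 157)


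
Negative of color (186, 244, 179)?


Invert: (255-R, 255-G, 255-B)
R: 255-186 = 69
G: 255-244 = 11
B: 255-179 = 76
= RGB(69, 11, 76)


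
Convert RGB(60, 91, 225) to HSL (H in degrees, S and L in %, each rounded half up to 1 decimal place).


Normalize: R'=60/255≈0.2353, G'=91/255≈0.3569, B'=225/255≈0.8824
Max=225/255, Min=60/255, Δ=Max-Min=165/255
L = (Max+Min)/2 = (225+60)/510 = 285/510 = 0.55882… → L = 55.9%
L > 0.5 → S = Δ/(2-Max-Min) = 165/(510-225-60) = 165/225 = 0.73333… → S = 73.3%
(the 1/255 factors cancel in S and H, so raw channel differences can be used)
Max is B' → H = 60 × ((R-G)/Δ + 4) = 60 × ((60-91)/165 + 4)
  -31/165 + 4 = -0.1878… + 4 = 3.8121…
  H = 60 × 3.8121… = 228.727…° → H = 228.7°
= HSL(228.7°, 73.3%, 55.9%)


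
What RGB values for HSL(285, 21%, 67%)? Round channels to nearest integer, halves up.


H=285°, S=0.21, L=0.67
C = (1-|2L-1|)×S = (1-|0.34|)×0.21 = 0.1386
H' = H/60 = 285/60 ≈ 4.7500; X = C×(1-|H' mod 2 - 1|) = 0.10395
m = L - C/2 = 0.67 - 0.0693 = 0.6007
Sector ⌊H'⌋ = 4 → (R',G',B') = (0.10395, 0.0, 0.1386)
RGB = ((R'+m)×255, (G'+m)×255, (B'+m)×255) = (179.68575, 153.1785, 188.5215)
Round half up → RGB(180, 153, 189)


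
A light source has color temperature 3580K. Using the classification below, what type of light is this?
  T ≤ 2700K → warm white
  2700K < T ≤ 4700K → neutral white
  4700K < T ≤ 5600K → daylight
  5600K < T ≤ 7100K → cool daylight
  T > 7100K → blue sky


Temperature: 3580K
2700K < 3580K ≤ 4700K → neutral white
Classification: neutral white


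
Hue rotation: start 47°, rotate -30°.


New hue = (H + rotation) mod 360
New hue = (47 -30) mod 360
= 17 mod 360
= 17°


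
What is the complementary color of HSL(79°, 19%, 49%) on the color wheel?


Complement = opposite side of color wheel = hue + 180°
H' = (79 + 180) mod 360 = 259°
S and L unchanged.
= HSL(259°, 19%, 49%)


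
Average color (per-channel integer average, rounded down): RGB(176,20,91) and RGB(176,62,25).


Midpoint: each channel = ⌊(C₁+C₂)/2⌋
R: ⌊(176+176)/2⌋ = 176
G: ⌊(20+62)/2⌋ = 41
B: ⌊(91+25)/2⌋ = 58
= RGB(176, 41, 58)


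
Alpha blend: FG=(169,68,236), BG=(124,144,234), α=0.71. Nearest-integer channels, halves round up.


C = α×F + (1-α)×B, with 1-α = 0.29
R: 0.71×169 + 0.29×124 = 119.99 + 35.96 = 155.95 → 156
G: 0.71×68 + 0.29×144 = 48.28 + 41.76 = 90.04 → 90
B: 0.71×236 + 0.29×234 = 167.56 + 67.86 = 235.42 → 235
= RGB(156, 90, 235)


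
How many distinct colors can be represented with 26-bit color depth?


Colors = 2^bits = 2^26
= 67,108,864 colors


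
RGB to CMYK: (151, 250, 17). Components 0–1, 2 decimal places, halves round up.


R'=151/255≈0.5922, G'=250/255≈0.9804, B'=17/255≈0.0667
K = 1 - max(R',G',B') = 1 - 250/255 = 5/255 = 0.01960… → 0.02
(1-R'-K)/(1-K) simplifies to (max-R)/max with max = 250:
C = (250-151)/250 = 99/250 = 0.396 → 0.40
M = (250-250)/250 = 0/250 = 0 → 0.00
Y = (250-17)/250 = 233/250 = 0.932 → 0.93
= CMYK(0.40, 0.00, 0.93, 0.02)


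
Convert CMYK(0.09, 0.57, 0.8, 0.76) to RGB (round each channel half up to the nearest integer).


R = 255 × (1-C) × (1-K) = 255 × 0.91 × 0.24 = 55.692 → 56
G = 255 × (1-M) × (1-K) = 255 × 0.43 × 0.24 = 26.316 → 26
B = 255 × (1-Y) × (1-K) = 255 × 0.20 × 0.24 = 12.24 → 12
= RGB(56, 26, 12)


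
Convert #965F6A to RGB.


96 → 150 (R)
5F → 95 (G)
6A → 106 (B)
= RGB(150, 95, 106)


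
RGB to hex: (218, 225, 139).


R = 218 → DA (hex)
G = 225 → E1 (hex)
B = 139 → 8B (hex)
Hex = #DAE18B


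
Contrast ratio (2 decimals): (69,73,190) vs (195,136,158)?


Linearize each sRGB channel c=v/255: c/12.92 if c ≤ 0.04045 else ((c+0.055)/1.055)^2.4
L = 0.2126×R_lin + 0.7152×G_lin + 0.0722×B_lin
Color 1 (69,73,190):
  R=69: 69/255≈0.2706 > 0.04045 → ((0.2706+0.055)/1.055)^2.4 ≈ 0.05951
  G=73: 73/255≈0.2863 > 0.04045 → ((0.2863+0.055)/1.055)^2.4 ≈ 0.06663
  B=190: 190/255≈0.7451 > 0.04045 → ((0.7451+0.055)/1.055)^2.4 ≈ 0.51492
  L1 = 0.2126×0.05951 + 0.7152×0.06663 + 0.0722×0.51492 ≈ 0.09748
Color 2 (195,136,158):
  R=195: 195/255≈0.7647 > 0.04045 → ((0.7647+0.055)/1.055)^2.4 ≈ 0.54572
  G=136: 136/255≈0.5333 > 0.04045 → ((0.5333+0.055)/1.055)^2.4 ≈ 0.24620
  B=158: 158/255≈0.6196 > 0.04045 → ((0.6196+0.055)/1.055)^2.4 ≈ 0.34191
  L2 = 0.2126×0.54572 + 0.7152×0.24620 + 0.0722×0.34191 ≈ 0.31679
Lighter = 0.31679, Darker = 0.09748
Ratio = (L_lighter + 0.05) / (L_darker + 0.05)
Ratio = (0.31679 + 0.05) / (0.09748 + 0.05) = 0.36679 / 0.14748 ≈ 2.4871
Ratio ≈ 2.49:1


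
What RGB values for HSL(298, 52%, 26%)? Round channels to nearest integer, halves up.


H=298°, S=0.52, L=0.26
C = (1-|2L-1|)×S = (1-|-0.48|)×0.52 = 0.2704
H' = H/60 = 298/60 ≈ 4.9667; X = C×(1-|H' mod 2 - 1|) ≈ 0.2614
m = L - C/2 = 0.26 - 0.1352 = 0.1248
Sector ⌊H'⌋ = 4 → (R',G',B') = (≈0.2614, 0.0, 0.2704)
RGB = ((R'+m)×255, (G'+m)×255, (B'+m)×255) = (98.4776, 31.824, 100.776)
Round half up → RGB(98, 32, 101)


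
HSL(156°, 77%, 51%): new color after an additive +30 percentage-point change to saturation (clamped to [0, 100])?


Original S = 77%
Adjustment = +30 percentage points
New S = 77 + (30) = 107
Clamp to [0, 100] → 100
= HSL(156°, 100%, 51%)


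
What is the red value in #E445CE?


Color: #E445CE
R = E4 = 228
G = 45 = 69
B = CE = 206
Red = 228


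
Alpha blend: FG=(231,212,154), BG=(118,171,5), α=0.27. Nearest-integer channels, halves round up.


C = α×F + (1-α)×B, with 1-α = 0.73
R: 0.27×231 + 0.73×118 = 62.37 + 86.14 = 148.51 → 149
G: 0.27×212 + 0.73×171 = 57.24 + 124.83 = 182.07 → 182
B: 0.27×154 + 0.73×5 = 41.58 + 3.65 = 45.23 → 45
= RGB(149, 182, 45)


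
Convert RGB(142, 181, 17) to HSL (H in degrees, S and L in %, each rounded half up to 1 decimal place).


Normalize: R'=142/255≈0.5569, G'=181/255≈0.7098, B'=17/255≈0.0667
Max=181/255, Min=17/255, Δ=Max-Min=164/255
L = (Max+Min)/2 = (181+17)/510 = 198/510 = 0.38823… → L = 38.8%
L ≤ 0.5 → S = Δ/(Max+Min) = 164/(181+17) = 164/198 = 0.82828… → S = 82.8%
(the 1/255 factors cancel in S and H, so raw channel differences can be used)
Max is G' → H = 60 × ((B-R)/Δ + 2) = 60 × ((17-142)/164 + 2)
  -125/164 + 2 = -0.7621… + 2 = 1.2378…
  H = 60 × 1.2378… = 74.268…° → H = 74.3°
= HSL(74.3°, 82.8%, 38.8%)


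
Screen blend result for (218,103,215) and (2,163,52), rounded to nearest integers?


Screen: C = 255 - (255-A)×(255-B)/255, rounded to nearest integer
R: 255 - (255-218)×(255-2)/255 = 255 - 9361/255 ≈ 255 - 36.710 = 218.290 → 218
G: 255 - (255-103)×(255-163)/255 = 255 - 13984/255 ≈ 255 - 54.839 = 200.161 → 200
B: 255 - (255-215)×(255-52)/255 = 255 - 8120/255 ≈ 255 - 31.843 = 223.157 → 223
= RGB(218, 200, 223)


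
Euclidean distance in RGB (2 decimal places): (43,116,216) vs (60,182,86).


d = √[(R₁-R₂)² + (G₁-G₂)² + (B₁-B₂)²]
d = √[(43-60)² + (116-182)² + (216-86)²]
d = √[289 + 4356 + 16900]
d = √21545
d ≈ 146.78


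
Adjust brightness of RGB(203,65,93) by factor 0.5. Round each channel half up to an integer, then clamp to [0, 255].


Multiply each channel by 0.5, round half up, clamp to [0, 255]
R: 203×0.5 = 101.5 → round → 102
G: 65×0.5 = 32.5 → round → 33
B: 93×0.5 = 46.5 → round → 47
= RGB(102, 33, 47)


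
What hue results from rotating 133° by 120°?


New hue = (H + rotation) mod 360
New hue = (133 + 120) mod 360
= 253 mod 360
= 253°


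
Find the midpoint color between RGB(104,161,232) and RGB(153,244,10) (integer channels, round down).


Midpoint: each channel = ⌊(C₁+C₂)/2⌋
R: ⌊(104+153)/2⌋ = 128
G: ⌊(161+244)/2⌋ = 202
B: ⌊(232+10)/2⌋ = 121
= RGB(128, 202, 121)


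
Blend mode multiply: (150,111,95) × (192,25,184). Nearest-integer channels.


Multiply: C = A×B/255, rounded to nearest integer
R: 150×192/255 = 28800/255 ≈ 112.941 → 113
G: 111×25/255 = 2775/255 ≈ 10.882 → 11
B: 95×184/255 = 17480/255 ≈ 68.549 → 69
= RGB(113, 11, 69)


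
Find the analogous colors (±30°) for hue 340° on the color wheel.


Base hue: 340°
Left analog: (340 - 30) mod 360 = 310°
Right analog: (340 + 30) mod 360 = 10°
Analogous hues = 310° and 10°


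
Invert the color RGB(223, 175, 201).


Invert: (255-R, 255-G, 255-B)
R: 255-223 = 32
G: 255-175 = 80
B: 255-201 = 54
= RGB(32, 80, 54)


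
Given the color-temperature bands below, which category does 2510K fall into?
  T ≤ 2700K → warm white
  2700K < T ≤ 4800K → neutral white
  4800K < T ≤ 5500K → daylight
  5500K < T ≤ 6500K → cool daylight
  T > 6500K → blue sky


Temperature: 2510K
2510K ≤ 2700K → warm white
Classification: warm white


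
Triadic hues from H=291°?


Triadic: equally spaced at 120° intervals
H1 = 291°
H2 = (291 + 120) mod 360 = 51°
H3 = (291 + 240) mod 360 = 171°
Triadic = 291°, 51°, 171°


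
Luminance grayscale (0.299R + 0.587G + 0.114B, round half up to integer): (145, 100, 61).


Gray = 0.299×R + 0.587×G + 0.114×B
Gray = 0.299×145 + 0.587×100 + 0.114×61
Gray = 43.355 + 58.700 + 6.954
Gray = 109.009 → round half up → 109
Gray = 109


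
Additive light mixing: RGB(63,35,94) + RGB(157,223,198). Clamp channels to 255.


Additive: each channel = min(255, C₁+C₂)
R: 63+157 = 220 → 220
G: 35+223 = 258 → 255
B: 94+198 = 292 → 255
= RGB(220, 255, 255)


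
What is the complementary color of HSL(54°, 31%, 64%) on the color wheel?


Complement = opposite side of color wheel = hue + 180°
H' = (54 + 180) mod 360 = 234°
S and L unchanged.
= HSL(234°, 31%, 64%)


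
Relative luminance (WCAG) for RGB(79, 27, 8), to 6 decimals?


Linearize each channel (sRGB transfer function): c = v/255; c_lin = c/12.92 if c ≤ 0.04045, else ((c+0.055)/1.055)^2.4
  R: 79/255 ≈ 0.309804 > 0.04045 → ((0.309804+0.055)/1.055)^2.4 ≈ 0.078187
  G: 27/255 ≈ 0.105882 > 0.04045 → ((0.105882+0.055)/1.055)^2.4 ≈ 0.010960
  B: 8/255 ≈ 0.031373 ≤ 0.04045 → 0.031373/12.92 ≈ 0.002428
R_lin = 0.078187, G_lin = 0.010960, B_lin = 0.002428
L = 0.2126×R + 0.7152×G + 0.0722×B
L = 0.2126×0.078187 + 0.7152×0.010960 + 0.0722×0.002428
L ≈ 0.024637


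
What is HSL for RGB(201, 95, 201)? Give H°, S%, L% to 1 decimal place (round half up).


Normalize: R'=201/255≈0.7882, G'=95/255≈0.3725, B'=201/255≈0.7882
Max=201/255, Min=95/255, Δ=Max-Min=106/255
L = (Max+Min)/2 = (201+95)/510 = 296/510 = 0.58039… → L = 58.0%
L > 0.5 → S = Δ/(2-Max-Min) = 106/(510-201-95) = 106/214 = 0.49532… → S = 49.5%
(the 1/255 factors cancel in S and H, so raw channel differences can be used)
Max is R' → H = 60 × (((G-B)/Δ) mod 6) = 60 × (((95-201)/106) mod 6)
  (-106)/106 = -1; negative, so add 6 → 5
  H = 60 × 5 = 300° → H = 300.0°
= HSL(300.0°, 49.5%, 58.0%)


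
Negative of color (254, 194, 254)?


Invert: (255-R, 255-G, 255-B)
R: 255-254 = 1
G: 255-194 = 61
B: 255-254 = 1
= RGB(1, 61, 1)


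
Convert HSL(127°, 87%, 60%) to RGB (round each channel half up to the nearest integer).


H=127°, S=0.87, L=0.60
C = (1-|2L-1|)×S = (1-|0.20|)×0.87 = 0.696
H' = H/60 = 127/60 ≈ 2.1167; X = C×(1-|H' mod 2 - 1|) = 0.0812
m = L - C/2 = 0.60 - 0.348 = 0.252
Sector ⌊H'⌋ = 2 → (R',G',B') = (0.0, 0.696, 0.0812)
RGB = ((R'+m)×255, (G'+m)×255, (B'+m)×255) = (64.26, 241.74, 84.966)
Round half up → RGB(64, 242, 85)


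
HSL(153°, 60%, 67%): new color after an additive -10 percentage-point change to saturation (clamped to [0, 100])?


Original S = 60%
Adjustment = -10 percentage points
New S = 60 + (-10) = 50
Clamp to [0, 100] → 50
= HSL(153°, 50%, 67%)


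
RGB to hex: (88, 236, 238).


R = 88 → 58 (hex)
G = 236 → EC (hex)
B = 238 → EE (hex)
Hex = #58ECEE


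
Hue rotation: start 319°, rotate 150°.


New hue = (H + rotation) mod 360
New hue = (319 + 150) mod 360
= 469 mod 360
= 109°


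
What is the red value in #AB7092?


Color: #AB7092
R = AB = 171
G = 70 = 112
B = 92 = 146
Red = 171


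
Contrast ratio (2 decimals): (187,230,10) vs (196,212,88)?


Linearize each sRGB channel c=v/255: c/12.92 if c ≤ 0.04045 else ((c+0.055)/1.055)^2.4
L = 0.2126×R_lin + 0.7152×G_lin + 0.0722×B_lin
Color 1 (187,230,10):
  R=187: 187/255≈0.7333 > 0.04045 → ((0.7333+0.055)/1.055)^2.4 ≈ 0.49693
  G=230: 230/255≈0.9020 > 0.04045 → ((0.9020+0.055)/1.055)^2.4 ≈ 0.79130
  B=10: 10/255≈0.0392 ≤ 0.04045 → 0.0392/12.92 ≈ 0.00304
  L1 = 0.2126×0.49693 + 0.7152×0.79130 + 0.0722×0.00304 ≈ 0.67180
Color 2 (196,212,88):
  R=196: 196/255≈0.7686 > 0.04045 → ((0.7686+0.055)/1.055)^2.4 ≈ 0.55201
  G=212: 212/255≈0.8314 > 0.04045 → ((0.8314+0.055)/1.055)^2.4 ≈ 0.65837
  B=88: 88/255≈0.3451 > 0.04045 → ((0.3451+0.055)/1.055)^2.4 ≈ 0.09759
  L2 = 0.2126×0.55201 + 0.7152×0.65837 + 0.0722×0.09759 ≈ 0.59527
Lighter = 0.67180, Darker = 0.59527
Ratio = (L_lighter + 0.05) / (L_darker + 0.05)
Ratio = (0.67180 + 0.05) / (0.59527 + 0.05) = 0.72180 / 0.64527 ≈ 1.1186
Ratio ≈ 1.12:1


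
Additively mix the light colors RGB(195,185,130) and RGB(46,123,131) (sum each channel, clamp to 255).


Additive: each channel = min(255, C₁+C₂)
R: 195+46 = 241 → 241
G: 185+123 = 308 → 255
B: 130+131 = 261 → 255
= RGB(241, 255, 255)


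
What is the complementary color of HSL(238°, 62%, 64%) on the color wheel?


Complement = opposite side of color wheel = hue + 180°
H' = (238 + 180) mod 360 = 58°
S and L unchanged.
= HSL(58°, 62%, 64%)


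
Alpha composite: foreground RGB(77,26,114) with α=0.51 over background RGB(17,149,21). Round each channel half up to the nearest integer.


C = α×F + (1-α)×B, with 1-α = 0.49
R: 0.51×77 + 0.49×17 = 39.27 + 8.33 = 47.60 → 48
G: 0.51×26 + 0.49×149 = 13.26 + 73.01 = 86.27 → 86
B: 0.51×114 + 0.49×21 = 58.14 + 10.29 = 68.43 → 68
= RGB(48, 86, 68)


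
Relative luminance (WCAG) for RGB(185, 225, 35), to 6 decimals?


Linearize each channel (sRGB transfer function): c = v/255; c_lin = c/12.92 if c ≤ 0.04045, else ((c+0.055)/1.055)^2.4
  R: 185/255 ≈ 0.725490 > 0.04045 → ((0.725490+0.055)/1.055)^2.4 ≈ 0.485150
  G: 225/255 ≈ 0.882353 > 0.04045 → ((0.882353+0.055)/1.055)^2.4 ≈ 0.752942
  B: 35/255 ≈ 0.137255 > 0.04045 → ((0.137255+0.055)/1.055)^2.4 ≈ 0.016807
R_lin = 0.485150, G_lin = 0.752942, B_lin = 0.016807
L = 0.2126×R + 0.7152×G + 0.0722×B
L = 0.2126×0.485150 + 0.7152×0.752942 + 0.0722×0.016807
L ≈ 0.642861


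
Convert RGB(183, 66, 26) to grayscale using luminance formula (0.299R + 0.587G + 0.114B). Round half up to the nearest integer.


Gray = 0.299×R + 0.587×G + 0.114×B
Gray = 0.299×183 + 0.587×66 + 0.114×26
Gray = 54.717 + 38.742 + 2.964
Gray = 96.423 → round half up → 96
Gray = 96


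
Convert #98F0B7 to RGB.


98 → 152 (R)
F0 → 240 (G)
B7 → 183 (B)
= RGB(152, 240, 183)


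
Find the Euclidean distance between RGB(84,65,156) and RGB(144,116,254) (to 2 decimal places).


d = √[(R₁-R₂)² + (G₁-G₂)² + (B₁-B₂)²]
d = √[(84-144)² + (65-116)² + (156-254)²]
d = √[3600 + 2601 + 9604]
d = √15805
d ≈ 125.72


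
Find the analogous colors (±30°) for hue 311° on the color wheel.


Base hue: 311°
Left analog: (311 - 30) mod 360 = 281°
Right analog: (311 + 30) mod 360 = 341°
Analogous hues = 281° and 341°


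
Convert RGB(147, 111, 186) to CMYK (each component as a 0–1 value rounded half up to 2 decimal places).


R'=147/255≈0.5765, G'=111/255≈0.4353, B'=186/255≈0.7294
K = 1 - max(R',G',B') = 1 - 186/255 = 69/255 = 0.27058… → 0.27
(1-R'-K)/(1-K) simplifies to (max-R)/max with max = 186:
C = (186-147)/186 = 39/186 = 0.20967… → 0.21
M = (186-111)/186 = 75/186 = 0.40322… → 0.40
Y = (186-186)/186 = 0/186 = 0 → 0.00
= CMYK(0.21, 0.40, 0.00, 0.27)


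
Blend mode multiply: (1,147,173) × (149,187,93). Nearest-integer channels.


Multiply: C = A×B/255, rounded to nearest integer
R: 1×149/255 = 149/255 ≈ 0.584 → 1
G: 147×187/255 = 27489/255 ≈ 107.800 → 108
B: 173×93/255 = 16089/255 ≈ 63.094 → 63
= RGB(1, 108, 63)


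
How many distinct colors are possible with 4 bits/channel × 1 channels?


Total bits = 4 bits/channel × 1 channels = 4 bits
Distinct colors = 2^4
= 16 colors


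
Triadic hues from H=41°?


Triadic: equally spaced at 120° intervals
H1 = 41°
H2 = (41 + 120) mod 360 = 161°
H3 = (41 + 240) mod 360 = 281°
Triadic = 41°, 161°, 281°


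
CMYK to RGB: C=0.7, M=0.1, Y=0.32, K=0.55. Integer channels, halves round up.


R = 255 × (1-C) × (1-K) = 255 × 0.30 × 0.45 = 34.425 → 34
G = 255 × (1-M) × (1-K) = 255 × 0.90 × 0.45 = 103.275 → 103
B = 255 × (1-Y) × (1-K) = 255 × 0.68 × 0.45 = 78.03 → 78
= RGB(34, 103, 78)


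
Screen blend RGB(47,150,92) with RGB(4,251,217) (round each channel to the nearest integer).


Screen: C = 255 - (255-A)×(255-B)/255, rounded to nearest integer
R: 255 - (255-47)×(255-4)/255 = 255 - 52208/255 ≈ 255 - 204.737 = 50.263 → 50
G: 255 - (255-150)×(255-251)/255 = 255 - 420/255 ≈ 255 - 1.647 = 253.353 → 253
B: 255 - (255-92)×(255-217)/255 = 255 - 6194/255 ≈ 255 - 24.290 = 230.710 → 231
= RGB(50, 253, 231)


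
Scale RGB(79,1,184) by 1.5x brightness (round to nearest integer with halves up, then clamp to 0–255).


Multiply each channel by 1.5, round half up, clamp to [0, 255]
R: 79×1.5 = 118.5 → round → 119
G: 1×1.5 = 1.5 → round → 2
B: 184×1.5 = 276 → clamp → 255
= RGB(119, 2, 255)


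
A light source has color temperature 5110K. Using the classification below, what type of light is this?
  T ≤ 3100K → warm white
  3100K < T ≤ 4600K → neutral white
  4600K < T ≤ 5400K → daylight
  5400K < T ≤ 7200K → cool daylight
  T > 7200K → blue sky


Temperature: 5110K
4600K < 5110K ≤ 5400K → daylight
Classification: daylight


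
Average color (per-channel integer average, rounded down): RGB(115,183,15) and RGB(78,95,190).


Midpoint: each channel = ⌊(C₁+C₂)/2⌋
R: ⌊(115+78)/2⌋ = 96
G: ⌊(183+95)/2⌋ = 139
B: ⌊(15+190)/2⌋ = 102
= RGB(96, 139, 102)


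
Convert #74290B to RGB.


74 → 116 (R)
29 → 41 (G)
0B → 11 (B)
= RGB(116, 41, 11)


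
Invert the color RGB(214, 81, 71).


Invert: (255-R, 255-G, 255-B)
R: 255-214 = 41
G: 255-81 = 174
B: 255-71 = 184
= RGB(41, 174, 184)


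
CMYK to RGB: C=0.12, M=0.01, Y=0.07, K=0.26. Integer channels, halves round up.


R = 255 × (1-C) × (1-K) = 255 × 0.88 × 0.74 = 166.056 → 166
G = 255 × (1-M) × (1-K) = 255 × 0.99 × 0.74 = 186.813 → 187
B = 255 × (1-Y) × (1-K) = 255 × 0.93 × 0.74 = 175.491 → 175
= RGB(166, 187, 175)


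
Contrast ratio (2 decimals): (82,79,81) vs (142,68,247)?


Linearize each sRGB channel c=v/255: c/12.92 if c ≤ 0.04045 else ((c+0.055)/1.055)^2.4
L = 0.2126×R_lin + 0.7152×G_lin + 0.0722×B_lin
Color 1 (82,79,81):
  R=82: 82/255≈0.3216 > 0.04045 → ((0.3216+0.055)/1.055)^2.4 ≈ 0.08438
  G=79: 79/255≈0.3098 > 0.04045 → ((0.3098+0.055)/1.055)^2.4 ≈ 0.07819
  B=81: 81/255≈0.3176 > 0.04045 → ((0.3176+0.055)/1.055)^2.4 ≈ 0.08228
  L1 = 0.2126×0.08438 + 0.7152×0.07819 + 0.0722×0.08228 ≈ 0.07980
Color 2 (142,68,247):
  R=142: 142/255≈0.5569 > 0.04045 → ((0.5569+0.055)/1.055)^2.4 ≈ 0.27050
  G=68: 68/255≈0.2667 > 0.04045 → ((0.2667+0.055)/1.055)^2.4 ≈ 0.05781
  B=247: 247/255≈0.9686 > 0.04045 → ((0.9686+0.055)/1.055)^2.4 ≈ 0.93011
  L2 = 0.2126×0.27050 + 0.7152×0.05781 + 0.0722×0.93011 ≈ 0.16600
Lighter = 0.16600, Darker = 0.07980
Ratio = (L_lighter + 0.05) / (L_darker + 0.05)
Ratio = (0.16600 + 0.05) / (0.07980 + 0.05) = 0.21600 / 0.12980 ≈ 1.6641
Ratio ≈ 1.66:1


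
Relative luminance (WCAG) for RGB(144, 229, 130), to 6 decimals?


Linearize each channel (sRGB transfer function): c = v/255; c_lin = c/12.92 if c ≤ 0.04045, else ((c+0.055)/1.055)^2.4
  R: 144/255 ≈ 0.564706 > 0.04045 → ((0.564706+0.055)/1.055)^2.4 ≈ 0.278894
  G: 229/255 ≈ 0.898039 > 0.04045 → ((0.898039+0.055)/1.055)^2.4 ≈ 0.783538
  B: 130/255 ≈ 0.509804 > 0.04045 → ((0.509804+0.055)/1.055)^2.4 ≈ 0.223228
R_lin = 0.278894, G_lin = 0.783538, B_lin = 0.223228
L = 0.2126×R + 0.7152×G + 0.0722×B
L = 0.2126×0.278894 + 0.7152×0.783538 + 0.0722×0.223228
L ≈ 0.635796


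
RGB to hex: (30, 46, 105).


R = 30 → 1E (hex)
G = 46 → 2E (hex)
B = 105 → 69 (hex)
Hex = #1E2E69


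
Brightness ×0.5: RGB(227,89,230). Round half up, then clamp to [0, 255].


Multiply each channel by 0.5, round half up, clamp to [0, 255]
R: 227×0.5 = 113.5 → round → 114
G: 89×0.5 = 44.5 → round → 45
B: 230×0.5 = 115
= RGB(114, 45, 115)


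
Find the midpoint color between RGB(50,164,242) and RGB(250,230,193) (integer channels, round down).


Midpoint: each channel = ⌊(C₁+C₂)/2⌋
R: ⌊(50+250)/2⌋ = 150
G: ⌊(164+230)/2⌋ = 197
B: ⌊(242+193)/2⌋ = 217
= RGB(150, 197, 217)


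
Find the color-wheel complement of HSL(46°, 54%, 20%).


Complement = opposite side of color wheel = hue + 180°
H' = (46 + 180) mod 360 = 226°
S and L unchanged.
= HSL(226°, 54%, 20%)


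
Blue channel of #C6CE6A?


Color: #C6CE6A
R = C6 = 198
G = CE = 206
B = 6A = 106
Blue = 106


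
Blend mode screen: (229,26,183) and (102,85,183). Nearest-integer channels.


Screen: C = 255 - (255-A)×(255-B)/255, rounded to nearest integer
R: 255 - (255-229)×(255-102)/255 = 255 - 3978/255 ≈ 255 - 15.600 = 239.400 → 239
G: 255 - (255-26)×(255-85)/255 = 255 - 38930/255 ≈ 255 - 152.667 = 102.333 → 102
B: 255 - (255-183)×(255-183)/255 = 255 - 5184/255 ≈ 255 - 20.329 = 234.671 → 235
= RGB(239, 102, 235)


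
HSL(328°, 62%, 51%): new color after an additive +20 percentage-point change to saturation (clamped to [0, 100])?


Original S = 62%
Adjustment = +20 percentage points
New S = 62 + (20) = 82
Clamp to [0, 100] → 82
= HSL(328°, 82%, 51%)


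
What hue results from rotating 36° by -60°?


New hue = (H + rotation) mod 360
New hue = (36 -60) mod 360
= -24 mod 360
= 336°


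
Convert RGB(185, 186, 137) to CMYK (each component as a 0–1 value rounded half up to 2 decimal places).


R'=185/255≈0.7255, G'=186/255≈0.7294, B'=137/255≈0.5373
K = 1 - max(R',G',B') = 1 - 186/255 = 69/255 = 0.27058… → 0.27
(1-R'-K)/(1-K) simplifies to (max-R)/max with max = 186:
C = (186-185)/186 = 1/186 = 0.00537… → 0.01
M = (186-186)/186 = 0/186 = 0 → 0.00
Y = (186-137)/186 = 49/186 = 0.26344… → 0.26
= CMYK(0.01, 0.00, 0.26, 0.27)


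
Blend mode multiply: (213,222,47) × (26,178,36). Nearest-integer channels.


Multiply: C = A×B/255, rounded to nearest integer
R: 213×26/255 = 5538/255 ≈ 21.718 → 22
G: 222×178/255 = 39516/255 ≈ 154.965 → 155
B: 47×36/255 = 1692/255 ≈ 6.635 → 7
= RGB(22, 155, 7)


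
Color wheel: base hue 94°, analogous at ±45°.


Base hue: 94°
Left analog: (94 - 45) mod 360 = 49°
Right analog: (94 + 45) mod 360 = 139°
Analogous hues = 49° and 139°


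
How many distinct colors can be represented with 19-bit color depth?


Colors = 2^bits = 2^19
= 524,288 colors


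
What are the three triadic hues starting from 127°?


Triadic: equally spaced at 120° intervals
H1 = 127°
H2 = (127 + 120) mod 360 = 247°
H3 = (127 + 240) mod 360 = 7°
Triadic = 127°, 247°, 7°


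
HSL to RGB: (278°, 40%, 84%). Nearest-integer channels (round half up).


H=278°, S=0.40, L=0.84
C = (1-|2L-1|)×S = (1-|0.68|)×0.40 = 0.128
H' = H/60 = 278/60 ≈ 4.6333; X = C×(1-|H' mod 2 - 1|) ≈ 0.0811
m = L - C/2 = 0.84 - 0.064 = 0.776
Sector ⌊H'⌋ = 4 → (R',G',B') = (≈0.0811, 0.0, 0.128)
RGB = ((R'+m)×255, (G'+m)×255, (B'+m)×255) = (218.552, 197.88, 230.52)
Round half up → RGB(219, 198, 231)


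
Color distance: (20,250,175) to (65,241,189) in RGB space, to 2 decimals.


d = √[(R₁-R₂)² + (G₁-G₂)² + (B₁-B₂)²]
d = √[(20-65)² + (250-241)² + (175-189)²]
d = √[2025 + 81 + 196]
d = √2302
d ≈ 47.98


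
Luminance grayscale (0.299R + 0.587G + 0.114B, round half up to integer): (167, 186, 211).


Gray = 0.299×R + 0.587×G + 0.114×B
Gray = 0.299×167 + 0.587×186 + 0.114×211
Gray = 49.933 + 109.182 + 24.054
Gray = 183.169 → round half up → 183
Gray = 183


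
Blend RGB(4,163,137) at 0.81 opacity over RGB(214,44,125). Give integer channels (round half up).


C = α×F + (1-α)×B, with 1-α = 0.19
R: 0.81×4 + 0.19×214 = 3.24 + 40.66 = 43.90 → 44
G: 0.81×163 + 0.19×44 = 132.03 + 8.36 = 140.39 → 140
B: 0.81×137 + 0.19×125 = 110.97 + 23.75 = 134.72 → 135
= RGB(44, 140, 135)
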